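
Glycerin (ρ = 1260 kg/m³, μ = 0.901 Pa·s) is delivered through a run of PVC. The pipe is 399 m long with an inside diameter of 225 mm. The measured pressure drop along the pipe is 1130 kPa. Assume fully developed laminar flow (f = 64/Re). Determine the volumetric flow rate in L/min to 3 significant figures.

Q ≈ 11900 L/min

For laminar flow, f = 64/Re with Re = ρVD/μ, so Darcy-Weisbach reduces to ΔP = 32μLV/D². Solving for V: V = ΔP·D²/(32μL) = 1.13e+06·(0.225)²/(32·0.901·399) = 4.973 m/s.
Check: Re = ρVD/μ = 1260·4.973·0.225/0.901 = 1565 < 2300, so the laminar assumption holds.
Q = V·A = 4.973·(π/4·0.225²) = 0.1977 m³/s = 11900 L/min.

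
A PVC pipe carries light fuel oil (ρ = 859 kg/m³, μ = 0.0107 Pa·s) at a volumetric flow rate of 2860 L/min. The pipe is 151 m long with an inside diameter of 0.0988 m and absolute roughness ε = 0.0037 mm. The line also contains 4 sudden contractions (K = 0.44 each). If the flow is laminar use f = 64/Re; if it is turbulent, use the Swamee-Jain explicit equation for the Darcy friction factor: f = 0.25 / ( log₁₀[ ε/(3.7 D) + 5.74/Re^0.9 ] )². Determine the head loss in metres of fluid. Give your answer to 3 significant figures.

Q = 2860 L/min = 2860/60000 = 0.04767 m³/s.
Cross-sectional area A = πD²/4 = π(0.0988)²/4 = 0.007667 m²; mean velocity V = Q/A = 0.04767/0.007667 = 6.217 m/s.
Reynolds number Re = ρVD/μ = 859 · 6.217 · 0.0988 / 0.0107 = 4.931e+04.
Re > 4000 → turbulent. Relative roughness ε/D = 3.7e-06/0.0988 = 3.74e-05. Swamee-Jain: f = 0.25/(log₁₀[3.74e-05/3.7 + 5.74/4.931e+04^0.9])² = 0.25/(log₁₀[1.01e-05 + 0.000343])² = 0.25/(-3.452)² = 0.02098.
Total minor-loss coefficient ΣK = 4·0.44 = 1.76.
ΔP = [f·L/D + ΣK]·(ρV²/2) = [0.02098·151/0.0988 + 1.76]·(859·6.217²/2) = [32.06 + 1.76]·1.66e+04 = 5.615e+05 Pa.
Head loss h_f = ΔP/(ρg) = 5.615e+05/(859·9.81) = 66.6 m.

h_f ≈ 66.6 m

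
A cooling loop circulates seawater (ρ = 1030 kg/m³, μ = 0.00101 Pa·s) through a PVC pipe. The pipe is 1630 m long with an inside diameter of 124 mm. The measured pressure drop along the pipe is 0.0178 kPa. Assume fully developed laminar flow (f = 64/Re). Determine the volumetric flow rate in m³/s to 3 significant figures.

For laminar flow, f = 64/Re with Re = ρVD/μ, so Darcy-Weisbach reduces to ΔP = 32μLV/D². Solving for V: V = ΔP·D²/(32μL) = 17.8·(0.124)²/(32·0.00101·1630) = 0.005195 m/s.
Check: Re = ρVD/μ = 1030·0.005195·0.124/0.00101 = 657 < 2300, so the laminar assumption holds.
Q = V·A = 0.005195·(π/4·0.124²) = 6.274e-05 m³/s = 6.27×10^-5 m³/s.

Q ≈ 6.27×10^-5 m³/s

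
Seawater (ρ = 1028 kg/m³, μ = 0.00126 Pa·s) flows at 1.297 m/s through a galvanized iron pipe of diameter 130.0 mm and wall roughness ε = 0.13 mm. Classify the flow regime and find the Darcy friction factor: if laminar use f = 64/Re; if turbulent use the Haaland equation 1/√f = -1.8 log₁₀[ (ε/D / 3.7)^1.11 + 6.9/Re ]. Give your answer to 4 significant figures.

Re = ρVD/μ = 1028·1.297·0.13/0.00126 = 1.376e+05.
Re > 4000 → turbulent. ε/D = 0.00013/0.13 = 0.001; Haaland: 1/√f = -1.8 log₁₀[0.000109 + 5.02e-05] = 6.834, so f = 0.02141.

f ≈ 0.02141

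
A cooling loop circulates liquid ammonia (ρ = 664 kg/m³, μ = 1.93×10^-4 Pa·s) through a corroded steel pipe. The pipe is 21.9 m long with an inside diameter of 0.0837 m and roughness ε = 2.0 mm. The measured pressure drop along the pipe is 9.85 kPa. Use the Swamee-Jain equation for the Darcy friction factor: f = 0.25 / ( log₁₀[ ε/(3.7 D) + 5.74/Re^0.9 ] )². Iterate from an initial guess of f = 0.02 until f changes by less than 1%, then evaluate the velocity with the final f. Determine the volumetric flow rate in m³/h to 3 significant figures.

Q ≈ 29.2 m³/h

Rearranging Darcy-Weisbach: V = √(2·ΔP·D/(f·L·ρ)). With ε/D = 0.002/0.0837 = 0.0239, iterate starting from f = 0.02:
  f = 0.02 → V = √(2·9850·0.0837/(0.02·21.9·664)) = 2.381 m/s; Re = ρVD/μ = 6.857e+05; f → 0.05223
  f = 0.05223 → V = 1.473 m/s; Re = 4.243e+05; f → 0.05229
Converged (Δf/f < 1%). With the final f = 0.05229: V = √(2·9850·0.0837/(0.05229·21.9·664)) = 1.473 m/s.
Q = V·A = 1.473·(π/4·0.0837²) = 0.008103 m³/s = 29.2 m³/h.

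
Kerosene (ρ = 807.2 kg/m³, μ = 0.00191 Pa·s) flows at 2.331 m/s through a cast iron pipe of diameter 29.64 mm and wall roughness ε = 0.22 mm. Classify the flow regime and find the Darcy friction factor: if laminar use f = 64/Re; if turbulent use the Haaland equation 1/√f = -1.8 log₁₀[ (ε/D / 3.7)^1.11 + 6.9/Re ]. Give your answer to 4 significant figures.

f ≈ 0.03662

Re = ρVD/μ = 807.2·2.331·0.02964/0.00191 = 2.92e+04.
Re > 4000 → turbulent. ε/D = 0.00022/0.02964 = 0.00742; Haaland: 1/√f = -1.8 log₁₀[0.00101 + 0.000236] = 5.226, so f = 0.03662.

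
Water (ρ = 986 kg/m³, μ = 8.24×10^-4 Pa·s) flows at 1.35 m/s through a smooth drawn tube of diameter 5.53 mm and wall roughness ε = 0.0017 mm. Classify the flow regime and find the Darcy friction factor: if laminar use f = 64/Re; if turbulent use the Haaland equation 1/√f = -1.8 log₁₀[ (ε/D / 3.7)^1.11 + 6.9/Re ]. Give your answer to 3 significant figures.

Re = ρVD/μ = 986·1.35·0.00553/0.000824 = 8933.
Re > 4000 → turbulent. ε/D = 1.7e-06/0.00553 = 0.000307; Haaland: 1/√f = -1.8 log₁₀[2.96e-05 + 0.000772] = 5.573, so f = 0.0322.

f ≈ 0.0322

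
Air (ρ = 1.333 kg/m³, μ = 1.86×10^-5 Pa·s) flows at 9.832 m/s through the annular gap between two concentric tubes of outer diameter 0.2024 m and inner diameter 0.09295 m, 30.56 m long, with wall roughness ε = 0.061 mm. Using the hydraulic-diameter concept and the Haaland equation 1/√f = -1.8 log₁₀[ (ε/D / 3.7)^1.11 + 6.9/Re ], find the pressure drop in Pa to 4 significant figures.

Hydraulic diameter D_h = 4A/P = D_o - D_i = 0.2024 - 0.09295 = 0.1094 m.
Re = ρVD_h/μ = 1.333·9.832·0.1094/1.86e-05 = 7.712e+04.
ε/D_h = 6.1e-05/0.1094 = 0.000557; Haaland gives 1/√f = -1.8 log₁₀[5.72e-05+8.95e-05] = 6.901, so f = 0.021.
ΔP = f(L/D_h)(ρV²/2) = 0.021·30.56/0.1094·64.43 = 377.8 Pa.

ΔP ≈ 377.8 Pa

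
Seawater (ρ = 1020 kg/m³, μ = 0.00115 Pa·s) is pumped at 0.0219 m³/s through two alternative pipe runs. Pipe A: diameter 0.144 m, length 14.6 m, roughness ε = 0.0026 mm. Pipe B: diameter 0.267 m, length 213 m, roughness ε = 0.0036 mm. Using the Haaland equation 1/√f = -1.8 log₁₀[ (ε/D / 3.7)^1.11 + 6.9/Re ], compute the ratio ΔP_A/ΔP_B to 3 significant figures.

Pipe A: V = Q/A = 0.0219/0.01629 = 1.345 m/s; Re = 1.717e+05; ε/D = 1.81e-05; Haaland → f = 0.01607; ΔP_A = f(L/D)(ρV²/2) = 1503 Pa.
Pipe B: V = Q/A = 0.0219/0.05599 = 0.3911 m/s; Re = 9.263e+04; ε/D = 1.35e-05; Haaland → f = 0.01816; ΔP_B = f(L/D)(ρV²/2) = 1130 Pa.
ΔP_A/ΔP_B = 1503/1130 = 1.33.

ΔP_A/ΔP_B ≈ 1.33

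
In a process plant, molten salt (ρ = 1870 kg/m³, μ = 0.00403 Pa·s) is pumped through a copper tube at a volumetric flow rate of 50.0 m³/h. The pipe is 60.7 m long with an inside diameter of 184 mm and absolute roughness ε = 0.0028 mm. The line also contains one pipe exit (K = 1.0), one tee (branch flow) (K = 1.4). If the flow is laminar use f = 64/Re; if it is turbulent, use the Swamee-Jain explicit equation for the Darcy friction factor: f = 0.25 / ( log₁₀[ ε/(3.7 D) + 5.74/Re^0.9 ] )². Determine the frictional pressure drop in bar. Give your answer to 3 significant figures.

Q = 50.0 m³/h = 50.0/3600 = 0.01389 m³/s.
Cross-sectional area A = πD²/4 = π(0.184)²/4 = 0.02659 m²; mean velocity V = Q/A = 0.01389/0.02659 = 0.5223 m/s.
Reynolds number Re = ρVD/μ = 1870 · 0.5223 · 0.184 / 0.00403 = 4.46e+04.
Re > 4000 → turbulent. Relative roughness ε/D = 2.8e-06/0.184 = 1.52e-05. Swamee-Jain: f = 0.25/(log₁₀[1.52e-05/3.7 + 5.74/4.46e+04^0.9])² = 0.25/(log₁₀[4.11e-06 + 0.000375])² = 0.25/(-3.421)² = 0.02137.
Total minor-loss coefficient ΣK = 1·1 + 1·1.4 = 2.4.
ΔP = [f·L/D + ΣK]·(ρV²/2) = [0.02137·60.7/0.184 + 2.4]·(1870·0.5223²/2) = [7.048 + 2.4]·255.1 = 2410 Pa.
ΔP = 2410 Pa = 0.0241 bar.

ΔP ≈ 0.0241 bar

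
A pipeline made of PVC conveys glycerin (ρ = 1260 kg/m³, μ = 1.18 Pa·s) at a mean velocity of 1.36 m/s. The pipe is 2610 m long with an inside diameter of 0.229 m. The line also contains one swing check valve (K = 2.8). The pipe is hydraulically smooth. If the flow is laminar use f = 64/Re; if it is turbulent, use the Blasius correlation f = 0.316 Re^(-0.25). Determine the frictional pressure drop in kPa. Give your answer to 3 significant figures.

Reynolds number Re = ρVD/μ = 1260 · 1.36 · 0.229 / 1.18 = 332.6.
Re < 2300 → laminar flow, so f = 64/Re = 64/332.6 = 0.1924 (the turbulent correlation is not needed).
Total minor-loss coefficient ΣK = 1·2.8 = 2.8.
ΔP = [f·L/D + ΣK]·(ρV²/2) = [0.1924·2610/0.229 + 2.8]·(1260·1.36²/2) = [2193 + 2.8]·1165 = 2.559e+06 Pa.
ΔP = 2.559e+06 Pa = 2560 kPa.

ΔP ≈ 2560 kPa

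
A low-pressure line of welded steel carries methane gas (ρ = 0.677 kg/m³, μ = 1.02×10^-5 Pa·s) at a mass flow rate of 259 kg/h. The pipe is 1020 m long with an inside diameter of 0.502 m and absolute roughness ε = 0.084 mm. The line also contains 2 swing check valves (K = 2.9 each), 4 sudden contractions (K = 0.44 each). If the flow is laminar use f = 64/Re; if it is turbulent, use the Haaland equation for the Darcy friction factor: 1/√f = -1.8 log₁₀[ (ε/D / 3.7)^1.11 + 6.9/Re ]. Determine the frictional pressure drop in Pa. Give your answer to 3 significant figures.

ΔP ≈ 6.04 Pa

ṁ = 259 kg/h = 259/3600 = 0.07194 kg/s.
A = πD²/4 = π(0.502)²/4 = 0.1979 m²; mean velocity V = ṁ/(ρA) = 0.07194/(0.677 · 0.1979) = 0.5369 m/s.
Reynolds number Re = ρVD/μ = 0.677 · 0.5369 · 0.502 / 1.02e-05 = 1.789e+04.
Re > 4000 → turbulent. Relative roughness ε/D = 8.4e-05/0.502 = 0.000167. Haaland: 1/√f = -1.8 log₁₀[(0.000167/3.7)^1.11 + 6.9/1.789e+04] = -1.8 log₁₀[1.5e-05 + 0.000386] = 6.115, so f = 0.02674.
Total minor-loss coefficient ΣK = 2·2.9 + 4·0.44 = 7.56.
ΔP = [f·L/D + ΣK]·(ρV²/2) = [0.02674·1020/0.502 + 7.56]·(0.677·0.5369²/2) = [54.34 + 7.56]·0.09758 = 6.041 Pa.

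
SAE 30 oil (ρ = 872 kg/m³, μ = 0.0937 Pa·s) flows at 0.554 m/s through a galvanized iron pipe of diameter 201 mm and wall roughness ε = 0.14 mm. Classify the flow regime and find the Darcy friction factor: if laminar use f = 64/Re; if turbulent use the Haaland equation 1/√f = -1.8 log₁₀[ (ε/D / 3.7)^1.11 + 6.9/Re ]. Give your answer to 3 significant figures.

Re = ρVD/μ = 872·0.554·0.201/0.0937 = 1036.
Re < 2300 → laminar, so f = 64/Re = 0.06176 (roughness is irrelevant in laminar flow).

f ≈ 0.0618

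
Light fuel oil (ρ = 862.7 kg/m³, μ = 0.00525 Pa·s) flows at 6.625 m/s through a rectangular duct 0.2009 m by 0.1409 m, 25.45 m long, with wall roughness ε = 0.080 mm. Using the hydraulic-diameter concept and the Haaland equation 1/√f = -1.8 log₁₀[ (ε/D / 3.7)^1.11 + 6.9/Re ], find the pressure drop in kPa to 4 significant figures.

ΔP ≈ 54.46 kPa

Hydraulic diameter D_h = 4A/P = 4·(0.2009·0.1409)/(2·(0.2009+0.1409)) = 0.1132/0.6836 = 0.1656 m.
Re = ρVD_h/μ = 862.7·6.625·0.1656/0.00525 = 1.803e+05.
ε/D_h = 8e-05/0.1656 = 0.000483; Haaland gives 1/√f = -1.8 log₁₀[4.88e-05+3.83e-05] = 7.308, so f = 0.01872.
ΔP = f(L/D_h)(ρV²/2) = 0.01872·25.45/0.1656·1.893e+04 = 5.446e+04 Pa.
ΔP = 54.46 kPa.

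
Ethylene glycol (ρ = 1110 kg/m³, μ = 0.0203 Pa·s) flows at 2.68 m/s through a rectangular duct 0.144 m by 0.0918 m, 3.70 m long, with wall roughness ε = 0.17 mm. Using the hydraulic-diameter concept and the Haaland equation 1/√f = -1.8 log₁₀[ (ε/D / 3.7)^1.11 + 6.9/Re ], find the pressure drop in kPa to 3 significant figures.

Hydraulic diameter D_h = 4A/P = 4·(0.144·0.0918)/(2·(0.144+0.0918)) = 0.05288/0.4716 = 0.1121 m.
Re = ρVD_h/μ = 1110·2.68·0.1121/0.0203 = 1.643e+04.
ε/D_h = 0.00017/0.1121 = 0.00152; Haaland gives 1/√f = -1.8 log₁₀[0.000174+0.00042] = 5.808, so f = 0.02965.
ΔP = f(L/D_h)(ρV²/2) = 0.02965·3.7/0.1121·3986 = 3900 Pa.
ΔP = 3.90 kPa.

ΔP ≈ 3.90 kPa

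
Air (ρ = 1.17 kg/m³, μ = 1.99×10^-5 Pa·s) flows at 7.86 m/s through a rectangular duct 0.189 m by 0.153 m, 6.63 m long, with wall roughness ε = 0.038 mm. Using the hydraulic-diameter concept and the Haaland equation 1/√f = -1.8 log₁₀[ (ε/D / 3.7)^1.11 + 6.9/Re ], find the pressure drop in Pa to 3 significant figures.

ΔP ≈ 27.9 Pa

Hydraulic diameter D_h = 4A/P = 4·(0.189·0.153)/(2·(0.189+0.153)) = 0.1157/0.684 = 0.1691 m.
Re = ρVD_h/μ = 1.17·7.86·0.1691/1.99e-05 = 7.815e+04.
ε/D_h = 3.8e-05/0.1691 = 0.000225; Haaland gives 1/√f = -1.8 log₁₀[2.09e-05+8.83e-05] = 7.131, so f = 0.01966.
ΔP = f(L/D_h)(ρV²/2) = 0.01966·6.63/0.1691·36.14 = 27.86 Pa.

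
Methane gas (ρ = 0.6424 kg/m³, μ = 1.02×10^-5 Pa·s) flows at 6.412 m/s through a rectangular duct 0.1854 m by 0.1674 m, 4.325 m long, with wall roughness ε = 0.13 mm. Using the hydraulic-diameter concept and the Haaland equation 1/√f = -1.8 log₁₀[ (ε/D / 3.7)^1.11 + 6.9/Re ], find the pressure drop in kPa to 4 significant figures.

Hydraulic diameter D_h = 4A/P = 4·(0.1854·0.1674)/(2·(0.1854+0.1674)) = 0.1241/0.7056 = 0.1759 m.
Re = ρVD_h/μ = 0.6424·6.412·0.1759/1.02e-05 = 7.105e+04.
ε/D_h = 0.00013/0.1759 = 0.000739; Haaland gives 1/√f = -1.8 log₁₀[7.82e-05+9.71e-05] = 6.761, so f = 0.02188.
ΔP = f(L/D_h)(ρV²/2) = 0.02188·4.325/0.1759·13.21 = 7.102 Pa.
ΔP = 0.007102 kPa.

ΔP ≈ 0.007102 kPa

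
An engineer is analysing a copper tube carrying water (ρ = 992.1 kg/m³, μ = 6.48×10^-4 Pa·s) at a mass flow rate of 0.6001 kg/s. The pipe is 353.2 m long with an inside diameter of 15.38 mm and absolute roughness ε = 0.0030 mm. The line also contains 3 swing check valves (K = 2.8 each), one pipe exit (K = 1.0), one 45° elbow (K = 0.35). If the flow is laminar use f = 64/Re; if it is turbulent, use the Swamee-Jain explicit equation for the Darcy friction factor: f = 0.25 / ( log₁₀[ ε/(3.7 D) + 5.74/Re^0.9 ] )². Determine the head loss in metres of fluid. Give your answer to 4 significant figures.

A = πD²/4 = π(0.01538)²/4 = 0.0001858 m²; mean velocity V = ṁ/(ρA) = 0.6001/(992.1 · 0.0001858) = 3.256 m/s.
Reynolds number Re = ρVD/μ = 992.1 · 3.256 · 0.01538 / 0.000648 = 7.667e+04.
Re > 4000 → turbulent. Relative roughness ε/D = 3e-06/0.01538 = 0.000195. Swamee-Jain: f = 0.25/(log₁₀[0.000195/3.7 + 5.74/7.667e+04^0.9])² = 0.25/(log₁₀[5.27e-05 + 0.000231])² = 0.25/(-3.548)² = 0.01986.
Total minor-loss coefficient ΣK = 3·2.8 + 1·1 + 1·0.35 = 9.75.
ΔP = [f·L/D + ΣK]·(ρV²/2) = [0.01986·353.2/0.01538 + 9.75]·(992.1·3.256²/2) = [456.1 + 9.75]·5258 = 2.45e+06 Pa.
Head loss h_f = ΔP/(ρg) = 2.45e+06/(992.1·9.81) = 251.7 m.

h_f ≈ 251.7 m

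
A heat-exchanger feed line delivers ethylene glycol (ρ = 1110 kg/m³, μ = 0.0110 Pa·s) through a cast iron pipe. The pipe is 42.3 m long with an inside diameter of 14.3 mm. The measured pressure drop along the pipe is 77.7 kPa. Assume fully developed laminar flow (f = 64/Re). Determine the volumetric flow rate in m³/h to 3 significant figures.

For laminar flow, f = 64/Re with Re = ρVD/μ, so Darcy-Weisbach reduces to ΔP = 32μLV/D². Solving for V: V = ΔP·D²/(32μL) = 7.77e+04·(0.0143)²/(32·0.011·42.3) = 1.067 m/s.
Check: Re = ρVD/μ = 1110·1.067·0.0143/0.011 = 1540 < 2300, so the laminar assumption holds.
Q = V·A = 1.067·(π/4·0.0143²) = 0.0001714 m³/s = 0.617 m³/h.

Q ≈ 0.617 m³/h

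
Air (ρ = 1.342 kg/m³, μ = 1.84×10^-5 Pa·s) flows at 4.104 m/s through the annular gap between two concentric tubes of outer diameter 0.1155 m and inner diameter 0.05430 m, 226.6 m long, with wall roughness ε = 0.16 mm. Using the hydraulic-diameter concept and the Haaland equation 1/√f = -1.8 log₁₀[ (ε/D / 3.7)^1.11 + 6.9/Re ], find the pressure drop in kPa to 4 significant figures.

ΔP ≈ 1.295 kPa

Hydraulic diameter D_h = 4A/P = D_o - D_i = 0.1155 - 0.0543 = 0.0612 m.
Re = ρVD_h/μ = 1.342·4.104·0.0612/1.84e-05 = 1.832e+04.
ε/D_h = 0.00016/0.0612 = 0.00261; Haaland gives 1/√f = -1.8 log₁₀[0.000318+0.000377] = 5.685, so f = 0.03094.
ΔP = f(L/D_h)(ρV²/2) = 0.03094·226.6/0.0612·11.3 = 1295 Pa.
ΔP = 1.295 kPa.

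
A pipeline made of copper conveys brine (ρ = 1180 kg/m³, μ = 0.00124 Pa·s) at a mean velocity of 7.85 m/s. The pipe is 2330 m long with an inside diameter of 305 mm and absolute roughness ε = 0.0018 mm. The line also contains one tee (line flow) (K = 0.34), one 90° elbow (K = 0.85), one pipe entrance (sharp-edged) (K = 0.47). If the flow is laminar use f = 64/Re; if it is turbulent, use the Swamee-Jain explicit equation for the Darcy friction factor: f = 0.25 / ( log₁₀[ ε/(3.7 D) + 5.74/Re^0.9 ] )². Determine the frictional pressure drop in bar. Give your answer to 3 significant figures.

ΔP ≈ 29.5 bar

Reynolds number Re = ρVD/μ = 1180 · 7.85 · 0.305 / 0.00124 = 2.278e+06.
Re > 4000 → turbulent. Relative roughness ε/D = 1.8e-06/0.305 = 5.9e-06. Swamee-Jain: f = 0.25/(log₁₀[5.9e-06/3.7 + 5.74/2.278e+06^0.9])² = 0.25/(log₁₀[1.6e-06 + 1.09e-05])² = 0.25/(-4.904)² = 0.0104.
Total minor-loss coefficient ΣK = 1·0.34 + 1·0.85 + 1·0.47 = 1.66.
ΔP = [f·L/D + ΣK]·(ρV²/2) = [0.0104·2330/0.305 + 1.66]·(1180·7.85²/2) = [79.43 + 1.66]·3.636e+04 = 2.948e+06 Pa.
ΔP = 2.948e+06 Pa = 29.5 bar.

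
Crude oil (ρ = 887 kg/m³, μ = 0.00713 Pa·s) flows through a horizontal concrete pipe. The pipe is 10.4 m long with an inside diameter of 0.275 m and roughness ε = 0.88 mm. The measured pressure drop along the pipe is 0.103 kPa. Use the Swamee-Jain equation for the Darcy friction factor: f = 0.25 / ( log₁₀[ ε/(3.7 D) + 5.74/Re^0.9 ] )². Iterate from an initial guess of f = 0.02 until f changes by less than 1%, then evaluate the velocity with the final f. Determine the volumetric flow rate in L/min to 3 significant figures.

Q ≈ 1520 L/min

Rearranging Darcy-Weisbach: V = √(2·ΔP·D/(f·L·ρ)). With ε/D = 0.00088/0.275 = 0.0032, iterate starting from f = 0.02:
  f = 0.02 → V = √(2·103·0.275/(0.02·10.4·887)) = 0.5541 m/s; Re = ρVD/μ = 1.896e+04; f → 0.03245
  f = 0.03245 → V = 0.4351 m/s; Re = 1.488e+04; f → 0.03361
  f = 0.03361 → V = 0.4275 m/s; Re = 1.462e+04; f → 0.0337
Converged (Δf/f < 1%). With the final f = 0.0337: V = √(2·103·0.275/(0.0337·10.4·887)) = 0.4269 m/s.
Q = V·A = 0.4269·(π/4·0.275²) = 0.02536 m³/s = 1520 L/min.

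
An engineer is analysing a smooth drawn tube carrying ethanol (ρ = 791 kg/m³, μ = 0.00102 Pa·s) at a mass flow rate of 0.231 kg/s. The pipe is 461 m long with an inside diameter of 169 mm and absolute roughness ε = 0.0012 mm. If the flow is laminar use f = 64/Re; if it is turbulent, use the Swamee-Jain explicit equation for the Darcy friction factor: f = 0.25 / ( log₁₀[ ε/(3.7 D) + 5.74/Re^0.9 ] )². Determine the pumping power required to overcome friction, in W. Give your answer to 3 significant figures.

A = πD²/4 = π(0.169)²/4 = 0.02243 m²; mean velocity V = ṁ/(ρA) = 0.231/(791 · 0.02243) = 0.01302 m/s.
Reynolds number Re = ρVD/μ = 791 · 0.01302 · 0.169 / 0.00102 = 1706.
Re < 2300 → laminar flow, so f = 64/Re = 64/1706 = 0.03751 (the turbulent correlation is not needed).
Darcy-Weisbach: ΔP = f(L/D)(ρV²/2) = 0.03751·(461/0.169)·(791·0.01302²/2) = 0.03751·2728·0.06703 = 6.859 Pa.
Q = ṁ/ρ = 0.231/791 = 0.000292 m³/s.
Pumping power P = QΔP = 0.000292·6.859 = 0.002003 W = 0.00200 W.

P ≈ 0.00200 W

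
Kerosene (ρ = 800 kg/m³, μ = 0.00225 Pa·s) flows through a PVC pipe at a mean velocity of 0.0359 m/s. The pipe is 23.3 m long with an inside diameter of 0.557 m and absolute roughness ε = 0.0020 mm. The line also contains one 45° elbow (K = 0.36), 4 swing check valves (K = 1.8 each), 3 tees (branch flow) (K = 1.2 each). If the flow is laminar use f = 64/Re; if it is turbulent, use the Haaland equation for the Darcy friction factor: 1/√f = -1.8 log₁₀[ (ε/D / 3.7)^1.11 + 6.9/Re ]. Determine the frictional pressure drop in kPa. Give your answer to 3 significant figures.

Reynolds number Re = ρVD/μ = 800 · 0.0359 · 0.557 / 0.00225 = 7110.
Re > 4000 → turbulent. Relative roughness ε/D = 2e-06/0.557 = 3.59e-06. Haaland: 1/√f = -1.8 log₁₀[(3.59e-06/3.7)^1.11 + 6.9/7110] = -1.8 log₁₀[2.12e-07 + 0.00097] = 5.423, so f = 0.034.
Total minor-loss coefficient ΣK = 1·0.36 + 4·1.8 + 3·1.2 = 11.2.
ΔP = [f·L/D + ΣK]·(ρV²/2) = [0.034·23.3/0.557 + 11.2]·(800·0.0359²/2) = [1.422 + 11.2]·0.5155 = 6.486 Pa.
ΔP = 6.486 Pa = 0.00649 kPa.

ΔP ≈ 0.00649 kPa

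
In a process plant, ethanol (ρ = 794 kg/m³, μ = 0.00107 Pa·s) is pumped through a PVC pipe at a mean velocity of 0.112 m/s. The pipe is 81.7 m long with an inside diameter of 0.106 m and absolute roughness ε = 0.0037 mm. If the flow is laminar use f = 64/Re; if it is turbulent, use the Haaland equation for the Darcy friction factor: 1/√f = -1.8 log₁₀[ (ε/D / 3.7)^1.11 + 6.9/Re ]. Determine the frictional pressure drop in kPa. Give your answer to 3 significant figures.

Reynolds number Re = ρVD/μ = 794 · 0.112 · 0.106 / 0.00107 = 8810.
Re > 4000 → turbulent. Relative roughness ε/D = 3.7e-06/0.106 = 3.49e-05. Haaland: 1/√f = -1.8 log₁₀[(3.49e-05/3.7)^1.11 + 6.9/8810] = -1.8 log₁₀[2.64e-06 + 0.000783] = 5.588, so f = 0.03202.
Darcy-Weisbach: ΔP = f(L/D)(ρV²/2) = 0.03202·(81.7/0.106)·(794·0.112²/2) = 0.03202·770.8·4.98 = 122.9 Pa.
ΔP = 122.9 Pa = 0.123 kPa.

ΔP ≈ 0.123 kPa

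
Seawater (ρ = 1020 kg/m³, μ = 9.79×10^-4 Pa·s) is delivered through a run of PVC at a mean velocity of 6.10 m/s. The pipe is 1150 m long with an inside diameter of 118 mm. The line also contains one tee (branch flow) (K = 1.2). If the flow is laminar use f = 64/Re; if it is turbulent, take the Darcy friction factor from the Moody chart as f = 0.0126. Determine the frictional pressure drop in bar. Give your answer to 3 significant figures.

ΔP ≈ 23.5 bar

Reynolds number Re = ρVD/μ = 1020 · 6.1 · 0.118 / 0.000979 = 7.499e+05.
Re > 4000 → turbulent; use the Moody-chart value f = 0.0126.
Total minor-loss coefficient ΣK = 1·1.2 = 1.2.
ΔP = [f·L/D + ΣK]·(ρV²/2) = [0.0126·1150/0.118 + 1.2]·(1020·6.1²/2) = [122.8 + 1.2]·1.898e+04 = 2.353e+06 Pa.
ΔP = 2.353e+06 Pa = 23.5 bar.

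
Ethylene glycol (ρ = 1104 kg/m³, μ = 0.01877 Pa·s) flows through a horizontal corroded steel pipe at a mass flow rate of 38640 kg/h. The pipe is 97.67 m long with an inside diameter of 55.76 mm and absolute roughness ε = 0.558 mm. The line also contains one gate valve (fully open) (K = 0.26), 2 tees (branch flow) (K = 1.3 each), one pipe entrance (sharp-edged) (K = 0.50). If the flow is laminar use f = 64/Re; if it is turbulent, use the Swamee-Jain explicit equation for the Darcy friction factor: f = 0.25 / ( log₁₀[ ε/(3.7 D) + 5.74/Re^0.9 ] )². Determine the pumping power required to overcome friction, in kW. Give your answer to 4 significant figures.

P ≈ 6.669 kW

ṁ = 38640 kg/h = 38640/3600 = 10.73 kg/s.
A = πD²/4 = π(0.05576)²/4 = 0.002442 m²; mean velocity V = ṁ/(ρA) = 10.73/(1104 · 0.002442) = 3.981 m/s.
Reynolds number Re = ρVD/μ = 1104 · 3.981 · 0.05576 / 0.0188 = 1.306e+04.
Re > 4000 → turbulent. Relative roughness ε/D = 0.000558/0.05576 = 0.01. Swamee-Jain: f = 0.25/(log₁₀[0.01/3.7 + 5.74/1.306e+04^0.9])² = 0.25/(log₁₀[0.0027 + 0.00113])² = 0.25/(-2.416)² = 0.04284.
Total minor-loss coefficient ΣK = 1·0.26 + 2·1.3 + 1·0.5 = 3.36.
ΔP = [f·L/D + ΣK]·(ρV²/2) = [0.04284·97.67/0.05576 + 3.36]·(1104·3.981²/2) = [75.03 + 3.36]·8750 = 6.859e+05 Pa.
Q = ṁ/ρ = 10.73/1104 = 0.009722 m³/s.
Pumping power P = QΔP = 0.009722·6.859e+05 = 6668.7 W = 6.669 kW.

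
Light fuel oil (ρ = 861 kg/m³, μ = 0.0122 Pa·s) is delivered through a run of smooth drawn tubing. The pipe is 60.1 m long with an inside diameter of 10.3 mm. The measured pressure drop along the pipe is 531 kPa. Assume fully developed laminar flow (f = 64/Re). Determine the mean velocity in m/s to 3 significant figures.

For laminar flow, f = 64/Re with Re = ρVD/μ, so Darcy-Weisbach reduces to ΔP = 32μLV/D². Solving for V: V = ΔP·D²/(32μL) = 5.31e+05·(0.0103)²/(32·0.0122·60.1) = 2.401 m/s.
Check: Re = ρVD/μ = 861·2.401·0.0103/0.0122 = 1745 < 2300, so the laminar assumption holds.

V ≈ 2.40 m/s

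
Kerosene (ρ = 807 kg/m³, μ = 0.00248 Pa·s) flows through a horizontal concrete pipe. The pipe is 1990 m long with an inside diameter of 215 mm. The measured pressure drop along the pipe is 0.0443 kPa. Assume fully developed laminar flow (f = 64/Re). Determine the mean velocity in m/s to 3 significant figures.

V ≈ 0.0130 m/s

For laminar flow, f = 64/Re with Re = ρVD/μ, so Darcy-Weisbach reduces to ΔP = 32μLV/D². Solving for V: V = ΔP·D²/(32μL) = 44.3·(0.215)²/(32·0.00248·1990) = 0.01297 m/s.
Check: Re = ρVD/μ = 807·0.01297·0.215/0.00248 = 907.2 < 2300, so the laminar assumption holds.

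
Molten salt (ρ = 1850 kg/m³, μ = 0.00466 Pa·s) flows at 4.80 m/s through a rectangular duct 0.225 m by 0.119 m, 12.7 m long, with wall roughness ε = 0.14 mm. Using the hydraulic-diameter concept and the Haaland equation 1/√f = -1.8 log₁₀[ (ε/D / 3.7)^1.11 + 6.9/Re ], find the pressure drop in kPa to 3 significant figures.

ΔP ≈ 34.9 kPa

Hydraulic diameter D_h = 4A/P = 4·(0.225·0.119)/(2·(0.225+0.119)) = 0.1071/0.688 = 0.1557 m.
Re = ρVD_h/μ = 1850·4.8·0.1557/0.00466 = 2.966e+05.
ε/D_h = 0.00014/0.1557 = 0.000899; Haaland gives 1/√f = -1.8 log₁₀[9.73e-05+2.33e-05] = 7.054, so f = 0.0201.
ΔP = f(L/D_h)(ρV²/2) = 0.0201·12.7/0.1557·2.131e+04 = 3.494e+04 Pa.
ΔP = 34.9 kPa.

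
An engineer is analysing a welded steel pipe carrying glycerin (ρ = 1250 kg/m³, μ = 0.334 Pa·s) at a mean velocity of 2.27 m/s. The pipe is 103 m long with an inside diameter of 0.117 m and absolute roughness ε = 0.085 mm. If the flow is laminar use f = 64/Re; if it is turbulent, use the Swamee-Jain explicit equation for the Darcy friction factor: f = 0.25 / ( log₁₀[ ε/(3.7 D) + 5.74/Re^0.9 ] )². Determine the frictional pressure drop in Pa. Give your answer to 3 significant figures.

Reynolds number Re = ρVD/μ = 1250 · 2.27 · 0.117 / 0.334 = 994.
Re < 2300 → laminar flow, so f = 64/Re = 64/994 = 0.06439 (the turbulent correlation is not needed).
Darcy-Weisbach: ΔP = f(L/D)(ρV²/2) = 0.06439·(103/0.117)·(1250·2.27²/2) = 0.06439·880.3·3221 = 1.826e+05 Pa.

ΔP ≈ 183000 Pa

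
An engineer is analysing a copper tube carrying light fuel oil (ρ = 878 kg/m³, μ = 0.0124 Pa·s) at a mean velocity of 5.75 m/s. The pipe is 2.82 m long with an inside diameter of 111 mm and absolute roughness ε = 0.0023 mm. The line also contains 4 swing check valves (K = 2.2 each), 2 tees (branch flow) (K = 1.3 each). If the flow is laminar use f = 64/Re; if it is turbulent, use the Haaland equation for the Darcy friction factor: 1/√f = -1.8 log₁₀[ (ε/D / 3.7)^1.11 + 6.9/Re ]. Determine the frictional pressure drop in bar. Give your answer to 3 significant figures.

ΔP ≈ 1.73 bar

Reynolds number Re = ρVD/μ = 878 · 5.75 · 0.111 / 0.0124 = 4.519e+04.
Re > 4000 → turbulent. Relative roughness ε/D = 2.3e-06/0.111 = 2.07e-05. Haaland: 1/√f = -1.8 log₁₀[(2.07e-05/3.7)^1.11 + 6.9/4.519e+04] = -1.8 log₁₀[1.48e-06 + 0.000153] = 6.862, so f = 0.02124.
Total minor-loss coefficient ΣK = 4·2.2 + 2·1.3 = 11.4.
ΔP = [f·L/D + ΣK]·(ρV²/2) = [0.02124·2.82/0.111 + 11.4]·(878·5.75²/2) = [0.5396 + 11.4]·1.451e+04 = 1.733e+05 Pa.
ΔP = 1.733e+05 Pa = 1.73 bar.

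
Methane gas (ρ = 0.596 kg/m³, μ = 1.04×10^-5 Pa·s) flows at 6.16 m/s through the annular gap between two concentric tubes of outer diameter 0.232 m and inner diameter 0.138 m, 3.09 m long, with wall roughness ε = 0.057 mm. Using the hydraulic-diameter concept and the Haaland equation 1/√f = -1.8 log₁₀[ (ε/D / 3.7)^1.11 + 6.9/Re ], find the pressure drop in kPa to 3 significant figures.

ΔP ≈ 0.00901 kPa

Hydraulic diameter D_h = 4A/P = D_o - D_i = 0.232 - 0.138 = 0.094 m.
Re = ρVD_h/μ = 0.596·6.16·0.094/1.04e-05 = 3.318e+04.
ε/D_h = 5.7e-05/0.094 = 0.000606; Haaland gives 1/√f = -1.8 log₁₀[6.28e-05+0.000208] = 6.421, so f = 0.02425.
ΔP = f(L/D_h)(ρV²/2) = 0.02425·3.09/0.094·11.31 = 9.015 Pa.
ΔP = 0.00901 kPa.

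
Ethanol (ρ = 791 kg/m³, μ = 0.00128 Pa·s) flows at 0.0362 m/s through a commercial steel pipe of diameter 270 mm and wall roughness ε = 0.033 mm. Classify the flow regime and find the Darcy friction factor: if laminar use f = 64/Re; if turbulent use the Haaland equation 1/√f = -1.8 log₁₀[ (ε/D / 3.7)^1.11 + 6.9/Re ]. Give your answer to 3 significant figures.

f ≈ 0.0358

Re = ρVD/μ = 791·0.0362·0.27/0.00128 = 6040.
Re > 4000 → turbulent. ε/D = 3.3e-05/0.27 = 0.000122; Haaland: 1/√f = -1.8 log₁₀[1.06e-05 + 0.00114] = 5.289, so f = 0.03575.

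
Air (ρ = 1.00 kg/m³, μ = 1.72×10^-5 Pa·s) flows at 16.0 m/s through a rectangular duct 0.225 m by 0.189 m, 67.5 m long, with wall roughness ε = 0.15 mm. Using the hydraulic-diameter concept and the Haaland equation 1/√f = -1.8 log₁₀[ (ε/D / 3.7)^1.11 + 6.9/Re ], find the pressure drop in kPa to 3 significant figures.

Hydraulic diameter D_h = 4A/P = 4·(0.225·0.189)/(2·(0.225+0.189)) = 0.1701/0.828 = 0.2054 m.
Re = ρVD_h/μ = 1·16·0.2054/1.72e-05 = 1.911e+05.
ε/D_h = 0.00015/0.2054 = 0.00073; Haaland gives 1/√f = -1.8 log₁₀[7.72e-05+3.61e-05] = 7.102, so f = 0.01982.
ΔP = f(L/D_h)(ρV²/2) = 0.01982·67.5/0.2054·128 = 833.8 Pa.
ΔP = 0.834 kPa.

ΔP ≈ 0.834 kPa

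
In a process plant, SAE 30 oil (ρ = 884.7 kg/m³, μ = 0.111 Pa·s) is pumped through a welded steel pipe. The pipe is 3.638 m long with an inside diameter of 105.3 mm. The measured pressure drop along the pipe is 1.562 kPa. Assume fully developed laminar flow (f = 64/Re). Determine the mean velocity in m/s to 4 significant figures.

V ≈ 1.340 m/s

For laminar flow, f = 64/Re with Re = ρVD/μ, so Darcy-Weisbach reduces to ΔP = 32μLV/D². Solving for V: V = ΔP·D²/(32μL) = 1562·(0.1053)²/(32·0.111·3.638) = 1.34 m/s.
Check: Re = ρVD/μ = 884.7·1.34·0.1053/0.111 = 1125 < 2300, so the laminar assumption holds.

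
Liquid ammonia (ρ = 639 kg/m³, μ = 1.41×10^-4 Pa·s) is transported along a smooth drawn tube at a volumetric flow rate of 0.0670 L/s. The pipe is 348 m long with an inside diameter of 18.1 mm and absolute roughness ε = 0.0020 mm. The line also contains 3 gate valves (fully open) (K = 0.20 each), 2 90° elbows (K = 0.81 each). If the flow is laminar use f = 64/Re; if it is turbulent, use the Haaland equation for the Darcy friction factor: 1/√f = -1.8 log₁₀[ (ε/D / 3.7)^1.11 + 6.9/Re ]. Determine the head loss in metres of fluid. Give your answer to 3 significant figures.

h_f ≈ 1.70 m

Q = 0.0670 L/s = 0.0670/1000 = 6.7e-05 m³/s.
Cross-sectional area A = πD²/4 = π(0.0181)²/4 = 0.0002573 m²; mean velocity V = Q/A = 6.7e-05/0.0002573 = 0.2604 m/s.
Reynolds number Re = ρVD/μ = 639 · 0.2604 · 0.0181 / 0.000141 = 2.136e+04.
Re > 4000 → turbulent. Relative roughness ε/D = 2e-06/0.0181 = 0.00011. Haaland: 1/√f = -1.8 log₁₀[(0.00011/3.7)^1.11 + 6.9/2.136e+04] = -1.8 log₁₀[9.49e-06 + 0.000323] = 6.261, so f = 0.02551.
Total minor-loss coefficient ΣK = 3·0.2 + 2·0.81 = 2.22.
ΔP = [f·L/D + ΣK]·(ρV²/2) = [0.02551·348/0.0181 + 2.22]·(639·0.2604²/2) = [490.5 + 2.22]·21.66 = 1.067e+04 Pa.
Head loss h_f = ΔP/(ρg) = 1.067e+04/(639·9.81) = 1.70 m.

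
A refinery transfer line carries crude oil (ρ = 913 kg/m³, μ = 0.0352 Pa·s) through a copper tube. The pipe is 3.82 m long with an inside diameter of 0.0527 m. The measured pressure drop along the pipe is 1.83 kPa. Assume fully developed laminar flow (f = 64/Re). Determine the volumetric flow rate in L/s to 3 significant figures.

For laminar flow, f = 64/Re with Re = ρVD/μ, so Darcy-Weisbach reduces to ΔP = 32μLV/D². Solving for V: V = ΔP·D²/(32μL) = 1830·(0.0527)²/(32·0.0352·3.82) = 1.181 m/s.
Check: Re = ρVD/μ = 913·1.181·0.0527/0.0352 = 1615 < 2300, so the laminar assumption holds.
Q = V·A = 1.181·(π/4·0.0527²) = 0.002576 m³/s = 2.58 L/s.

Q ≈ 2.58 L/s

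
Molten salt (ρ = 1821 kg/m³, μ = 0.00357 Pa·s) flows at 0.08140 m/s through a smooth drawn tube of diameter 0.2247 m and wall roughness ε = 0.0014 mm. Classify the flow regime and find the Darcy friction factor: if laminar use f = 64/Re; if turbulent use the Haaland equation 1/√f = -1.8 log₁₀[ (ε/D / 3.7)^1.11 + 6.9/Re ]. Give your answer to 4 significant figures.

Re = ρVD/μ = 1821·0.0814·0.2247/0.00357 = 9330.
Re > 4000 → turbulent. ε/D = 1.4e-06/0.2247 = 6.23e-06; Haaland: 1/√f = -1.8 log₁₀[3.9e-07 + 0.00074] = 5.635, so f = 0.03149.

f ≈ 0.03149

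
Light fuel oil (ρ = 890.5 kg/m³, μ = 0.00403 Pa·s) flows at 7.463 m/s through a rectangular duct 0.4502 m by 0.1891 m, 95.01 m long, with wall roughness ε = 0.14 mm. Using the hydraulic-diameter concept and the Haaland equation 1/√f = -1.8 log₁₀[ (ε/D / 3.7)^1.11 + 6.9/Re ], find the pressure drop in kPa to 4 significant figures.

Hydraulic diameter D_h = 4A/P = 4·(0.4502·0.1891)/(2·(0.4502+0.1891)) = 0.3405/1.279 = 0.2663 m.
Re = ρVD_h/μ = 890.5·7.463·0.2663/0.00403 = 4.392e+05.
ε/D_h = 0.00014/0.2663 = 0.000526; Haaland gives 1/√f = -1.8 log₁₀[5.36e-05+1.57e-05] = 7.486, so f = 0.01784.
ΔP = f(L/D_h)(ρV²/2) = 0.01784·95.01/0.2663·2.48e+04 = 1.578e+05 Pa.
ΔP = 157.8 kPa.

ΔP ≈ 157.8 kPa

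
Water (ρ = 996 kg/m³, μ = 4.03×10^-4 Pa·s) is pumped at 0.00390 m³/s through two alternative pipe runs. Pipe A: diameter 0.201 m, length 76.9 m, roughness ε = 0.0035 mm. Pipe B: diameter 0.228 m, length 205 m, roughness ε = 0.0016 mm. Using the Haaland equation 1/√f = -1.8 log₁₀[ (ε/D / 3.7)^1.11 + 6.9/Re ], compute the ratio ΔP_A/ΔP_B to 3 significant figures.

ΔP_A/ΔP_B ≈ 0.686

Pipe A: V = Q/A = 0.0039/0.03173 = 0.1229 m/s; Re = 6.106e+04; ε/D = 1.74e-05; Haaland → f = 0.01986; ΔP_A = f(L/D)(ρV²/2) = 57.16 Pa.
Pipe B: V = Q/A = 0.0039/0.04083 = 0.09552 m/s; Re = 5.383e+04; ε/D = 7.02e-06; Haaland → f = 0.02039; ΔP_B = f(L/D)(ρV²/2) = 83.31 Pa.
ΔP_A/ΔP_B = 57.16/83.31 = 0.686.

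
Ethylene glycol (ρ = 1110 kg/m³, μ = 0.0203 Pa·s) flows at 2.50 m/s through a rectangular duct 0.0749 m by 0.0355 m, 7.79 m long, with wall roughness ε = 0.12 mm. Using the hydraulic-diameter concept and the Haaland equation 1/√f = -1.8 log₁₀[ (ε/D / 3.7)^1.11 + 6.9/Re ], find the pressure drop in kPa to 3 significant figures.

Hydraulic diameter D_h = 4A/P = 4·(0.0749·0.0355)/(2·(0.0749+0.0355)) = 0.01064/0.2208 = 0.04817 m.
Re = ρVD_h/μ = 1110·2.5·0.04817/0.0203 = 6585.
ε/D_h = 0.00012/0.04817 = 0.00249; Haaland gives 1/√f = -1.8 log₁₀[0.000302+0.00105] = 5.166, so f = 0.03747.
ΔP = f(L/D_h)(ρV²/2) = 0.03747·7.79/0.04817·3469 = 2.102e+04 Pa.
ΔP = 21.0 kPa.

ΔP ≈ 21.0 kPa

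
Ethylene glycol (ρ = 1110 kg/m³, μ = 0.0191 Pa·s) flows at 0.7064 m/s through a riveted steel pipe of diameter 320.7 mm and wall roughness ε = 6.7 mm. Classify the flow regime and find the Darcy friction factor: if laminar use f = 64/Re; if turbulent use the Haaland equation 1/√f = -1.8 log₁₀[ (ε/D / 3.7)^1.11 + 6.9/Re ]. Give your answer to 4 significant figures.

f ≈ 0.05229

Re = ρVD/μ = 1110·0.7064·0.3207/0.0191 = 1.317e+04.
Re > 4000 → turbulent. ε/D = 0.0067/0.3207 = 0.0209; Haaland: 1/√f = -1.8 log₁₀[0.00319 + 0.000524] = 4.373, so f = 0.05229.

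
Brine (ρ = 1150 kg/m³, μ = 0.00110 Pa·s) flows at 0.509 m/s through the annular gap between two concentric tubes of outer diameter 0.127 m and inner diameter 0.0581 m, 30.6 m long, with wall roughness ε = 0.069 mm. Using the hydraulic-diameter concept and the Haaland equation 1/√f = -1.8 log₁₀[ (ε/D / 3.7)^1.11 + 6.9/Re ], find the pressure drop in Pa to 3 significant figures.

ΔP ≈ 1640 Pa

Hydraulic diameter D_h = 4A/P = D_o - D_i = 0.127 - 0.0581 = 0.0689 m.
Re = ρVD_h/μ = 1150·0.509·0.0689/0.0011 = 3.666e+04.
ε/D_h = 6.9e-05/0.0689 = 0.001; Haaland gives 1/√f = -1.8 log₁₀[0.00011+0.000188] = 6.347, so f = 0.02482.
ΔP = f(L/D_h)(ρV²/2) = 0.02482·30.6/0.0689·149 = 1642 Pa.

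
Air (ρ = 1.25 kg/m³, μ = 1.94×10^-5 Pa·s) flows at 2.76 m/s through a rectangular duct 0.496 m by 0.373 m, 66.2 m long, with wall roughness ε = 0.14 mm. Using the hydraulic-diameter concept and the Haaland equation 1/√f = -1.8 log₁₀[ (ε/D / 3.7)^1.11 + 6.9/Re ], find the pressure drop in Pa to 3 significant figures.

Hydraulic diameter D_h = 4A/P = 4·(0.496·0.373)/(2·(0.496+0.373)) = 0.74/1.738 = 0.4258 m.
Re = ρVD_h/μ = 1.25·2.76·0.4258/1.94e-05 = 7.572e+04.
ε/D_h = 0.00014/0.4258 = 0.000329; Haaland gives 1/√f = -1.8 log₁₀[3.18e-05+9.11e-05] = 7.038, so f = 0.02019.
ΔP = f(L/D_h)(ρV²/2) = 0.02019·66.2/0.4258·4.761 = 14.94 Pa.

ΔP ≈ 14.9 Pa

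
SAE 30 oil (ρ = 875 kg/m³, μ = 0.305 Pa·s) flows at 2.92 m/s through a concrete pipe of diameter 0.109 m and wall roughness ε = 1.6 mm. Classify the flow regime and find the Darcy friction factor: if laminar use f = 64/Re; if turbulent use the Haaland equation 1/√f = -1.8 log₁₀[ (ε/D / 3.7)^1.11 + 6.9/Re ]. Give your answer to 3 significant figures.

f ≈ 0.0701

Re = ρVD/μ = 875·2.92·0.109/0.305 = 913.1.
Re < 2300 → laminar, so f = 64/Re = 0.07009 (roughness is irrelevant in laminar flow).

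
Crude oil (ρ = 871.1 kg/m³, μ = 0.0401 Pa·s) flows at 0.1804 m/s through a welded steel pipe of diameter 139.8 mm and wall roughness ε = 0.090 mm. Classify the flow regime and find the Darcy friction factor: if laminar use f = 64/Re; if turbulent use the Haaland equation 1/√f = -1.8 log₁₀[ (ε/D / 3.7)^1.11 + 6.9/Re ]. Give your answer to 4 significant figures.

Re = ρVD/μ = 871.1·0.1804·0.1398/0.0401 = 547.9.
Re < 2300 → laminar, so f = 64/Re = 0.1168 (roughness is irrelevant in laminar flow).

f ≈ 0.1168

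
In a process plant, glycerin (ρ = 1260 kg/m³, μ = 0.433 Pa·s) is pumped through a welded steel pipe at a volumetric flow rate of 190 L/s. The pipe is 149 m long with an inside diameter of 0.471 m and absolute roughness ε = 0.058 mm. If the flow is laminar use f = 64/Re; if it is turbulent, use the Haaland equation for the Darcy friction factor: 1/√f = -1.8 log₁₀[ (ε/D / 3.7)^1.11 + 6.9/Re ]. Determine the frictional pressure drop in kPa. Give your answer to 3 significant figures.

ΔP ≈ 10.1 kPa

Q = 190 L/s = 190/1000 = 0.19 m³/s.
Cross-sectional area A = πD²/4 = π(0.471)²/4 = 0.1742 m²; mean velocity V = Q/A = 0.19/0.1742 = 1.09 m/s.
Reynolds number Re = ρVD/μ = 1260 · 1.09 · 0.471 / 0.433 = 1495.
Re < 2300 → laminar flow, so f = 64/Re = 64/1495 = 0.04282 (the turbulent correlation is not needed).
Darcy-Weisbach: ΔP = f(L/D)(ρV²/2) = 0.04282·(149/0.471)·(1260·1.09²/2) = 0.04282·316.3·749.2 = 1.015e+04 Pa.
ΔP = 1.015e+04 Pa = 10.1 kPa.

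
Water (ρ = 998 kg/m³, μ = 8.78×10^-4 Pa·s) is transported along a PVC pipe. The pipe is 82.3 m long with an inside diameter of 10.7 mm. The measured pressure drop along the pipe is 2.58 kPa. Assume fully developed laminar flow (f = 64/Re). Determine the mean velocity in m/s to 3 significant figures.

V ≈ 0.128 m/s

For laminar flow, f = 64/Re with Re = ρVD/μ, so Darcy-Weisbach reduces to ΔP = 32μLV/D². Solving for V: V = ΔP·D²/(32μL) = 2580·(0.0107)²/(32·0.000878·82.3) = 0.1277 m/s.
Check: Re = ρVD/μ = 998·0.1277·0.0107/0.000878 = 1554 < 2300, so the laminar assumption holds.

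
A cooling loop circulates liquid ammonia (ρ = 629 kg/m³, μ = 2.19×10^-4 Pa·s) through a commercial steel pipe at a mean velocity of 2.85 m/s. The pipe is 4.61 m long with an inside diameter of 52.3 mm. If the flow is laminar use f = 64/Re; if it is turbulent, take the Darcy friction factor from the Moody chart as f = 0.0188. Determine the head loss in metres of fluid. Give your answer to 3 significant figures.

h_f ≈ 0.686 m

Reynolds number Re = ρVD/μ = 629 · 2.85 · 0.0523 / 0.000219 = 4.281e+05.
Re > 4000 → turbulent; use the Moody-chart value f = 0.0188.
Darcy-Weisbach: ΔP = f(L/D)(ρV²/2) = 0.0188·(4.61/0.0523)·(629·2.85²/2) = 0.0188·88.15·2555 = 4233 Pa.
Head loss h_f = ΔP/(ρg) = 4233/(629·9.81) = 0.686 m.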